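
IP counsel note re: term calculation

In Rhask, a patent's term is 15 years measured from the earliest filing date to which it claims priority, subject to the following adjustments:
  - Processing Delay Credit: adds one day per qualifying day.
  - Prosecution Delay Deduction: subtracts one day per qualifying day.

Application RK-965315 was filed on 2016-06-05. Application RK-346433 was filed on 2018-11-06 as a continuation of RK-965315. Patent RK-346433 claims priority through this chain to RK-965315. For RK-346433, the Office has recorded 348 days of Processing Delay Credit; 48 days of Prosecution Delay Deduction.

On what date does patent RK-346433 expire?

2032-03-31

Earliest priority filing: 5 June 2016.
Base term: 5 June 2016 + 15 years → 5 June 2031.
Processing Delay Credit: +348 days → 18 May 2032.
Prosecution Delay Deduction: −48 days → 31 March 2032.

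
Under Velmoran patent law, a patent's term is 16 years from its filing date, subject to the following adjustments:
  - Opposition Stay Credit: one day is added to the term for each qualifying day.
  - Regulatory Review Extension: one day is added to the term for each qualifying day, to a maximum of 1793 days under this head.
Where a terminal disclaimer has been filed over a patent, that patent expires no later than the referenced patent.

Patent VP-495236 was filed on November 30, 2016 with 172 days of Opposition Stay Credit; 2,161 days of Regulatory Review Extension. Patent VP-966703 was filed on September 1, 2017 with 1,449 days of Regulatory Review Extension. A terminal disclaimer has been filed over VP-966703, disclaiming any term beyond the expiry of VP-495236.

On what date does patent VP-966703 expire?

Natural term of VP-966703:
  Base: filing + 16 years → 1 September 2033.
  Regulatory Review Extension: 1449 days (within the 1793-day cap) → +1449 days → 20 August 2037.
Expiry of referenced patent VP-495236:
  Base: filing + 16 years → 30 November 2032.
  Opposition Stay Credit: +172 days → 21 May 2033.
  Regulatory Review Extension: 2161 days claimed exceeds the 1793-day cap, so +1793 days → 18 April 2038.
Terminal disclaimer: VP-966703 expires on the earlier of 20 August 2037 and 18 April 2038.

August 20, 2037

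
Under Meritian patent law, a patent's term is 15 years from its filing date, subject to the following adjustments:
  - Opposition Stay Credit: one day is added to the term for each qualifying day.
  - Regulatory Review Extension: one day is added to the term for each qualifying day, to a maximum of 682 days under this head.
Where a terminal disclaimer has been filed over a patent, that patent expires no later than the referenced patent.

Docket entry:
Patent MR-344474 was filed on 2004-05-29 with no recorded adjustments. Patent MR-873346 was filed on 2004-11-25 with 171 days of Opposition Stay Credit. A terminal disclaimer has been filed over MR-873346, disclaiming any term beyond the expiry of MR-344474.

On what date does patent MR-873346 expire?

2019-05-29

Natural term of MR-873346:
  Base: filing + 15 years → 25 November 2019.
  Opposition Stay Credit: +171 days → 14 May 2020.
Expiry of referenced patent MR-344474:
  Base: filing + 15 years → 29 May 2019.
Terminal disclaimer: MR-873346 expires on the earlier of 14 May 2020 and 29 May 2019.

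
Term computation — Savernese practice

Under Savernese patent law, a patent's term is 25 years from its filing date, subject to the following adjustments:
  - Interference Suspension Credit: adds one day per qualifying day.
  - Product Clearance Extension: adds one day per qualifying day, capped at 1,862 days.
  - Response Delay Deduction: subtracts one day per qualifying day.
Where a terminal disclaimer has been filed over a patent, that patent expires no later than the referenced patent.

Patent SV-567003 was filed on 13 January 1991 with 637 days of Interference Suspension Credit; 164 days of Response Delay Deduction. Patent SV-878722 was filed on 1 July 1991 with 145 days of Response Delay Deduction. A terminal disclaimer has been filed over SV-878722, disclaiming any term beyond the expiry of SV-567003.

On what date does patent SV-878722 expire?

Natural term of SV-878722:
  Base: filing + 25 years → 1 July 2016.
  Response Delay Deduction: −145 days → 7 February 2016.
Expiry of referenced patent SV-567003:
  Base: filing + 25 years → 13 January 2016.
  Interference Suspension Credit: +637 days → 11 October 2017.
  Response Delay Deduction: −164 days → 30 April 2017.
Terminal disclaimer: SV-878722 expires on the earlier of 7 February 2016 and 30 April 2017.

2016-02-07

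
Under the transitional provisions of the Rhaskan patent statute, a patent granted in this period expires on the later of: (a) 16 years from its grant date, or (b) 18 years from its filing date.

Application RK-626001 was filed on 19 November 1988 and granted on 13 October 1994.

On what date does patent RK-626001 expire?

(a) grant + 16 years → 13 October 2010.
(b) filing + 18 years → 19 November 2006.
Later of the two: 13 October 2010.

October 13, 2010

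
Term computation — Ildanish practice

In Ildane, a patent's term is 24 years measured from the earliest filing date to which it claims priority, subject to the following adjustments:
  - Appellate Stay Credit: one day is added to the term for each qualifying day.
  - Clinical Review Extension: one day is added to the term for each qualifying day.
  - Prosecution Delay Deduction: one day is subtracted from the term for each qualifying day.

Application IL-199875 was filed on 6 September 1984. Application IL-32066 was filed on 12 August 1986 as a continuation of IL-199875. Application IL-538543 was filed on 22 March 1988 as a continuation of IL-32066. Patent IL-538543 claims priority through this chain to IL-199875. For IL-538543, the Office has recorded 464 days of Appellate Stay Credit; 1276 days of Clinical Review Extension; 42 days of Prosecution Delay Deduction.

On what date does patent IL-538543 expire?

May 1, 2013

Earliest priority filing: 6 September 1984.
Base term: 6 September 1984 + 24 years → 6 September 2008.
Appellate Stay Credit: +464 days → 14 December 2009.
Clinical Review Extension: +1276 days → 12 June 2013.
Prosecution Delay Deduction: −42 days → 1 May 2013.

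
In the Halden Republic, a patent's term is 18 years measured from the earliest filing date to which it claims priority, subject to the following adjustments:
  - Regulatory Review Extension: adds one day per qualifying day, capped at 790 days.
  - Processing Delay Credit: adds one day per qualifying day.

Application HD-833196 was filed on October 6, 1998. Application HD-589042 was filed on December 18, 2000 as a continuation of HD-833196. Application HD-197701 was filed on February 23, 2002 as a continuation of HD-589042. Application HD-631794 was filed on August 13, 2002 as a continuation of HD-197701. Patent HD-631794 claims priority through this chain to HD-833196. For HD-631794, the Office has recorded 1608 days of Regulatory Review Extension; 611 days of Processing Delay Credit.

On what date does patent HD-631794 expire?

Earliest priority filing: 6 October 1998.
Base term: 6 October 1998 + 18 years → 6 October 2016.
Regulatory Review Extension: 1608 days claimed exceeds the 790-day cap, so +790 days → 5 December 2018.
Processing Delay Credit: +611 days → 7 August 2020.

August 7, 2020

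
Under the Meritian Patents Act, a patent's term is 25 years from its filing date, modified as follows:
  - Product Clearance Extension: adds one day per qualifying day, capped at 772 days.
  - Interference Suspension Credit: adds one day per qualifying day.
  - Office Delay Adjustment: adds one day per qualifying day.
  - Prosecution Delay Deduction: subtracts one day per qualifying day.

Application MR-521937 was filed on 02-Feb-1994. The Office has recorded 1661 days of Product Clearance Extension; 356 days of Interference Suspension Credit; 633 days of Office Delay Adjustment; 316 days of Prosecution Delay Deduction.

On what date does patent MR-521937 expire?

Base term: filing date + 25 years → 2 February 2019.
Product Clearance Extension: 1661 days claimed exceeds the 772-day cap, so +772 days → 15 March 2021.
Interference Suspension Credit: +356 days → 6 March 2022.
Office Delay Adjustment: +633 days → 29 November 2023.
Prosecution Delay Deduction: −316 days → 17 January 2023.

January 17, 2023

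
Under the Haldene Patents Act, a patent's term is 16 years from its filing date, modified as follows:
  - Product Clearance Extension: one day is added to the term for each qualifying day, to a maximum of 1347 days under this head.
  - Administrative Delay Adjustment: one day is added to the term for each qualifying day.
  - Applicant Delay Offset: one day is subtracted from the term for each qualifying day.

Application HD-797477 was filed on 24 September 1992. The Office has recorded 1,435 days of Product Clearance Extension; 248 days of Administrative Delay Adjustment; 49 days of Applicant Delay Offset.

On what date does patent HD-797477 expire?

December 18, 2012

Base term: filing date + 16 years → 24 September 2008.
Product Clearance Extension: 1435 days claimed exceeds the 1347-day cap, so +1347 days → 2 June 2012.
Administrative Delay Adjustment: +248 days → 5 February 2013.
Applicant Delay Offset: −49 days → 18 December 2012.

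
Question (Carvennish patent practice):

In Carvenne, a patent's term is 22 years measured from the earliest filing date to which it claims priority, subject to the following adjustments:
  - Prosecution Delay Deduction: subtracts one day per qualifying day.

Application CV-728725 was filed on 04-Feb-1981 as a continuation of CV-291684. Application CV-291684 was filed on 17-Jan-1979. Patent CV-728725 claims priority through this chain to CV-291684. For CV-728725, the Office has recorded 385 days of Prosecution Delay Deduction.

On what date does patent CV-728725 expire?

Earliest priority filing: 17 January 1979.
Base term: 17 January 1979 + 22 years → 17 January 2001.
Prosecution Delay Deduction: −385 days → 29 December 1999.

1999-12-29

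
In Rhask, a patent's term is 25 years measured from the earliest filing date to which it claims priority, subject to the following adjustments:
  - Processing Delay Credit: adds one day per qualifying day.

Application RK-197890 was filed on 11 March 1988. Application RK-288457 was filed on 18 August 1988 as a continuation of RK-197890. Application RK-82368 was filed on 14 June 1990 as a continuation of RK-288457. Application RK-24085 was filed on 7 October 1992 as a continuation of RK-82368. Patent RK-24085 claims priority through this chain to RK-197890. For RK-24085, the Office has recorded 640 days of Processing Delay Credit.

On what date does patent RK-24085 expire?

December 11, 2014

Earliest priority filing: 11 March 1988.
Base term: 11 March 1988 + 25 years → 11 March 2013.
Processing Delay Credit: +640 days → 11 December 2014.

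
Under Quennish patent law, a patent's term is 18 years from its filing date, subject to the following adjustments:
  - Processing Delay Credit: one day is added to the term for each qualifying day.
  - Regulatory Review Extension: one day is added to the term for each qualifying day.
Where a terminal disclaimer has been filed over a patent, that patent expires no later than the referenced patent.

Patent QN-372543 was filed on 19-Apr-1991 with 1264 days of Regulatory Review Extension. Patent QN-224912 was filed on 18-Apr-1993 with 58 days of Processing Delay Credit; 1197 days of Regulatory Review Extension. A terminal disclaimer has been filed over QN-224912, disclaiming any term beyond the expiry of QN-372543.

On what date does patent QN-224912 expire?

October 4, 2012

Natural term of QN-224912:
  Base: filing + 18 years → 18 April 2011.
  Processing Delay Credit: +58 days → 15 June 2011.
  Regulatory Review Extension: +1197 days → 24 September 2014.
Expiry of referenced patent QN-372543:
  Base: filing + 18 years → 19 April 2009.
  Regulatory Review Extension: +1264 days → 4 October 2012.
Terminal disclaimer: QN-224912 expires on the earlier of 24 September 2014 and 4 October 2012.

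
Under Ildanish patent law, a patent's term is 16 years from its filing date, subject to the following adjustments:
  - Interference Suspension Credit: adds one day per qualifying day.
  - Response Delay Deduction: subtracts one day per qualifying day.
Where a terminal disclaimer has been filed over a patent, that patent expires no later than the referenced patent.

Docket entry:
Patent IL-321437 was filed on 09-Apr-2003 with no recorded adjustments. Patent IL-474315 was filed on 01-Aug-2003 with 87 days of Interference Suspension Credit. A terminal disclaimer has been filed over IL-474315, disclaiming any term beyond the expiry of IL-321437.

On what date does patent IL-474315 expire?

Natural term of IL-474315:
  Base: filing + 16 years → 1 August 2019.
  Interference Suspension Credit: +87 days → 27 October 2019.
Expiry of referenced patent IL-321437:
  Base: filing + 16 years → 9 April 2019.
Terminal disclaimer: IL-474315 expires on the earlier of 27 October 2019 and 9 April 2019.

2019-04-09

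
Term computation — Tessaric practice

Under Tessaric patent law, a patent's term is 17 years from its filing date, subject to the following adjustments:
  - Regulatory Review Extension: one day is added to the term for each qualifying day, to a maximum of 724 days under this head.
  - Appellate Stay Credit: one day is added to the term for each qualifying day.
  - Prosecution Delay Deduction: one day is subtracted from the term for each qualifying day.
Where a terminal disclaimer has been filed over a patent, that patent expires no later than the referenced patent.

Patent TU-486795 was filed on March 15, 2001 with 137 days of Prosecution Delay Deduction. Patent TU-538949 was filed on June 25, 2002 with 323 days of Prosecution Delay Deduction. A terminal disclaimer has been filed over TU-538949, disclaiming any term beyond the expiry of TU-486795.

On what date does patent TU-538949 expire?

2017-10-29

Natural term of TU-538949:
  Base: filing + 17 years → 25 June 2019.
  Prosecution Delay Deduction: −323 days → 6 August 2018.
Expiry of referenced patent TU-486795:
  Base: filing + 17 years → 15 March 2018.
  Prosecution Delay Deduction: −137 days → 29 October 2017.
Terminal disclaimer: TU-538949 expires on the earlier of 6 August 2018 and 29 October 2017.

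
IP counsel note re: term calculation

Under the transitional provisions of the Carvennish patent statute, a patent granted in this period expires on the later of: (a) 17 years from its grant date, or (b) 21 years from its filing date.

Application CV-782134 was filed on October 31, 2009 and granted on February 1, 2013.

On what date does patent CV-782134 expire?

2030-10-31

(a) grant + 17 years → 1 February 2030.
(b) filing + 21 years → 31 October 2030.
Later of the two: 31 October 2030.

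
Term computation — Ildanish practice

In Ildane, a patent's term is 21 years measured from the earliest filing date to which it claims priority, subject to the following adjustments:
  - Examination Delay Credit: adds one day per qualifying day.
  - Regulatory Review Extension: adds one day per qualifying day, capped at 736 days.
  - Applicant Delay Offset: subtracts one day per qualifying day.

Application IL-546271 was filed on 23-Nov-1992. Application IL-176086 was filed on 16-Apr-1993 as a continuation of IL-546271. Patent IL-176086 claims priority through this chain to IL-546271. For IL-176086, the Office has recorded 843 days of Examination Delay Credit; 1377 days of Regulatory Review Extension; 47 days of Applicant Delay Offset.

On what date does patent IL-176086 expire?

February 2, 2018

Earliest priority filing: 23 November 1992.
Base term: 23 November 1992 + 21 years → 23 November 2013.
Examination Delay Credit: +843 days → 15 March 2016.
Regulatory Review Extension: 1377 days claimed exceeds the 736-day cap, so +736 days → 21 March 2018.
Applicant Delay Offset: −47 days → 2 February 2018.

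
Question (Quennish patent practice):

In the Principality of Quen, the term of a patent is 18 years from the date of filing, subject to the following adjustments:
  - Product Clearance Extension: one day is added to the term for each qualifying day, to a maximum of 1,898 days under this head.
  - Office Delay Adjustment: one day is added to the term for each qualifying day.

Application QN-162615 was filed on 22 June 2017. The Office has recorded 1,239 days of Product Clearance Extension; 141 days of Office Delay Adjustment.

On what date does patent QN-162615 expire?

2039-04-02

Base term: filing date + 18 years → 22 June 2035.
Product Clearance Extension: 1239 days (within the 1898-day cap) → +1239 days → 12 November 2038.
Office Delay Adjustment: +141 days → 2 April 2039.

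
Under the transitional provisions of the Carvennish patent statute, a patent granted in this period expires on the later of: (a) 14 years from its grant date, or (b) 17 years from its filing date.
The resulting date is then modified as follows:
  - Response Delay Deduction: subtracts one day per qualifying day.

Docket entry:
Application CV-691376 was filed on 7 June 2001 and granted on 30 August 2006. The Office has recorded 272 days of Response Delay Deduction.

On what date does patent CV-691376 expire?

December 2, 2019

(a) grant + 14 years → 30 August 2020.
(b) filing + 17 years → 7 June 2018.
Later of the two: 30 August 2020.
Response Delay Deduction: −272 days → 2 December 2019.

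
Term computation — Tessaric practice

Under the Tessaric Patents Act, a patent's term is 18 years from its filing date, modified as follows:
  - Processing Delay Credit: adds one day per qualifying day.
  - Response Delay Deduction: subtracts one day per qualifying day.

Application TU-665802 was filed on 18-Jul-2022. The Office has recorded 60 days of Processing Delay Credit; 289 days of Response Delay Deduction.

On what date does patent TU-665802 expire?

Base term: filing date + 18 years → 18 July 2040.
Processing Delay Credit: +60 days → 16 September 2040.
Response Delay Deduction: −289 days → 2 December 2039.

December 2, 2039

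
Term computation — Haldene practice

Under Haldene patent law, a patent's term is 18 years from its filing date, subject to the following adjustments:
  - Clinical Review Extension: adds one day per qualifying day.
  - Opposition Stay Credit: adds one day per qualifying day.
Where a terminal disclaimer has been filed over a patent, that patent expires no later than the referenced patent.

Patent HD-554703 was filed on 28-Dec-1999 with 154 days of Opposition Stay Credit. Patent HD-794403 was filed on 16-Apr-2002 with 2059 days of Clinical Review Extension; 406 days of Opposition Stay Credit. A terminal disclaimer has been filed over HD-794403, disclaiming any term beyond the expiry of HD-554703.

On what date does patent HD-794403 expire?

May 31, 2018

Natural term of HD-794403:
  Base: filing + 18 years → 16 April 2020.
  Clinical Review Extension: +2059 days → 5 December 2025.
  Opposition Stay Credit: +406 days → 15 January 2027.
Expiry of referenced patent HD-554703:
  Base: filing + 18 years → 28 December 2017.
  Opposition Stay Credit: +154 days → 31 May 2018.
Terminal disclaimer: HD-794403 expires on the earlier of 15 January 2027 and 31 May 2018.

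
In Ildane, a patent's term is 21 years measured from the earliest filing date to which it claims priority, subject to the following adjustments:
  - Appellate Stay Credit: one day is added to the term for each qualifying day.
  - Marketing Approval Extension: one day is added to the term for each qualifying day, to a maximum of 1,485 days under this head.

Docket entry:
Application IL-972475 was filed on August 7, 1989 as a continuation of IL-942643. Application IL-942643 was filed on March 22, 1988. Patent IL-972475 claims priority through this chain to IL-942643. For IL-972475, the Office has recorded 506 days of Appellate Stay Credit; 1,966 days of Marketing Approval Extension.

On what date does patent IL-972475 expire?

September 3, 2014

Earliest priority filing: 22 March 1988.
Base term: 22 March 1988 + 21 years → 22 March 2009.
Appellate Stay Credit: +506 days → 10 August 2010.
Marketing Approval Extension: 1966 days claimed exceeds the 1485-day cap, so +1485 days → 3 September 2014.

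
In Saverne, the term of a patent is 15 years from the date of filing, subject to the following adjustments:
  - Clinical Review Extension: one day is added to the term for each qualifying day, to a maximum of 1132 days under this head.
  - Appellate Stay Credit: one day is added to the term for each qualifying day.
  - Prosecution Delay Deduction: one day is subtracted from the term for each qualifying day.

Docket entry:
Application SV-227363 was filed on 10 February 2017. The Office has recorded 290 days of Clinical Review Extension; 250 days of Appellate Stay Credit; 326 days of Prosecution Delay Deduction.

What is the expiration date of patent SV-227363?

2032-09-11

Base term: filing date + 15 years → 10 February 2032.
Clinical Review Extension: 290 days (within the 1132-day cap) → +290 days → 26 November 2032.
Appellate Stay Credit: +250 days → 3 August 2033.
Prosecution Delay Deduction: −326 days → 11 September 2032.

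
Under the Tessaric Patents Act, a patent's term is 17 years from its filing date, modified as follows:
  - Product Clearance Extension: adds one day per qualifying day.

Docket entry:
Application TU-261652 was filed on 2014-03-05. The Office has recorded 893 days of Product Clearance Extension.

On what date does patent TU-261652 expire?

2033-08-14

Base term: filing date + 17 years → 5 March 2031.
Product Clearance Extension: +893 days → 14 August 2033.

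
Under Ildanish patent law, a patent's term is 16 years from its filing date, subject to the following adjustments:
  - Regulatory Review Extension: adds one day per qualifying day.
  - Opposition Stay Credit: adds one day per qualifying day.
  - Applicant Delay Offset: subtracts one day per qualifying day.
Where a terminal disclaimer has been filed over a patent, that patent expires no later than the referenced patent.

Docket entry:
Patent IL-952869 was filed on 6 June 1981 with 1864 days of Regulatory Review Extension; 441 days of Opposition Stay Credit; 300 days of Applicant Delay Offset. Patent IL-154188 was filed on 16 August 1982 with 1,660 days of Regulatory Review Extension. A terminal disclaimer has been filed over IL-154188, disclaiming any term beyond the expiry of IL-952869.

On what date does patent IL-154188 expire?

Natural term of IL-154188:
  Base: filing + 16 years → 16 August 1998.
  Regulatory Review Extension: +1660 days → 3 March 2003.
Expiry of referenced patent IL-952869:
  Base: filing + 16 years → 6 June 1997.
  Regulatory Review Extension: +1864 days → 14 July 2002.
  Opposition Stay Credit: +441 days → 28 September 2003.
  Applicant Delay Offset: −300 days → 2 December 2002.
Terminal disclaimer: IL-154188 expires on the earlier of 3 March 2003 and 2 December 2002.

December 2, 2002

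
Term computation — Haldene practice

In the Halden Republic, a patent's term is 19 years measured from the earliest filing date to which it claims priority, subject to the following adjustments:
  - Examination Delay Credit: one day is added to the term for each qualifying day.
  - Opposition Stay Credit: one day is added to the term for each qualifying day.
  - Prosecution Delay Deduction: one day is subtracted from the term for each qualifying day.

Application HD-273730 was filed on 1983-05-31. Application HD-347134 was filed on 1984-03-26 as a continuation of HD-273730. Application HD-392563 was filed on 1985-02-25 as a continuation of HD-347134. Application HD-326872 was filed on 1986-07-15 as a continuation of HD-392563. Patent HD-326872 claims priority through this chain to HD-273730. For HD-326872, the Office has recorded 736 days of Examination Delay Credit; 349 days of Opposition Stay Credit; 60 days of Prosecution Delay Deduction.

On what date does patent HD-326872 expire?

2005-03-21

Earliest priority filing: 31 May 1983.
Base term: 31 May 1983 + 19 years → 31 May 2002.
Examination Delay Credit: +736 days → 5 June 2004.
Opposition Stay Credit: +349 days → 20 May 2005.
Prosecution Delay Deduction: −60 days → 21 March 2005.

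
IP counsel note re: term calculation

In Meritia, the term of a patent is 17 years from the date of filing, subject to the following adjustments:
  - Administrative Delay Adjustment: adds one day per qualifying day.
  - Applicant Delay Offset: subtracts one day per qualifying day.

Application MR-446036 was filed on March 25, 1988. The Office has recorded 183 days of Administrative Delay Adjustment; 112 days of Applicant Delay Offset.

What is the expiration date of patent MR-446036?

2005-06-04

Base term: filing date + 17 years → 25 March 2005.
Administrative Delay Adjustment: +183 days → 24 September 2005.
Applicant Delay Offset: −112 days → 4 June 2005.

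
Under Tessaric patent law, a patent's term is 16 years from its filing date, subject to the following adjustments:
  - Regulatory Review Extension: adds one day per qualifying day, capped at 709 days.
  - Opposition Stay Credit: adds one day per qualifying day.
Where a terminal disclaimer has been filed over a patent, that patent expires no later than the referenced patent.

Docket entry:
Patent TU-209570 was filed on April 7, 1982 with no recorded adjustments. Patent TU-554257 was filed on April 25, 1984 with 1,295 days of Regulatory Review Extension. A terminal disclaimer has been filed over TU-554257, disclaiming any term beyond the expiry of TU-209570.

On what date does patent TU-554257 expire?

1998-04-07

Natural term of TU-554257:
  Base: filing + 16 years → 25 April 2000.
  Regulatory Review Extension: 1295 days claimed exceeds the 709-day cap, so +709 days → 4 April 2002.
Expiry of referenced patent TU-209570:
  Base: filing + 16 years → 7 April 1998.
Terminal disclaimer: TU-554257 expires on the earlier of 4 April 2002 and 7 April 1998.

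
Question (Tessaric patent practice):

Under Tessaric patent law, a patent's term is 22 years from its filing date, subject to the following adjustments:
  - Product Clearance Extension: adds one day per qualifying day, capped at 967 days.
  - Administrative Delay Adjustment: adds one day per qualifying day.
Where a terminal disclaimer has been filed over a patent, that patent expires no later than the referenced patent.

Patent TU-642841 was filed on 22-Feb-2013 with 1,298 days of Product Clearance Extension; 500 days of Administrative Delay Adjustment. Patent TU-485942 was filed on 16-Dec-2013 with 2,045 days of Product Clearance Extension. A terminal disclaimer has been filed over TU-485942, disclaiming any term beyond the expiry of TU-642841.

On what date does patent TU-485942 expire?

Natural term of TU-485942:
  Base: filing + 22 years → 16 December 2035.
  Product Clearance Extension: 2045 days claimed exceeds the 967-day cap, so +967 days → 9 August 2038.
Expiry of referenced patent TU-642841:
  Base: filing + 22 years → 22 February 2035.
  Product Clearance Extension: 1298 days claimed exceeds the 967-day cap, so +967 days → 16 October 2037.
  Administrative Delay Adjustment: +500 days → 28 February 2039.
Terminal disclaimer: TU-485942 expires on the earlier of 9 August 2038 and 28 February 2039.

August 9, 2038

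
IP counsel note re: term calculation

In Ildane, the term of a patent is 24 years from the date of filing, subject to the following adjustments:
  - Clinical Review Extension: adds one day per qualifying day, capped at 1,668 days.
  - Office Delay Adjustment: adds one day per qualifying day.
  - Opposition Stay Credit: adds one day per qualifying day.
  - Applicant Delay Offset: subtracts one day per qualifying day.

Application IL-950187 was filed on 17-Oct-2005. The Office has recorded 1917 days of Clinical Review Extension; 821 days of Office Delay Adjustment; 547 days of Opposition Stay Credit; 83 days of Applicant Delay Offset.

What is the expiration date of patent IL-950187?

2037-11-17

Base term: filing date + 24 years → 17 October 2029.
Clinical Review Extension: 1917 days claimed exceeds the 1668-day cap, so +1668 days → 12 May 2034.
Office Delay Adjustment: +821 days → 10 August 2036.
Opposition Stay Credit: +547 days → 8 February 2038.
Applicant Delay Offset: −83 days → 17 November 2037.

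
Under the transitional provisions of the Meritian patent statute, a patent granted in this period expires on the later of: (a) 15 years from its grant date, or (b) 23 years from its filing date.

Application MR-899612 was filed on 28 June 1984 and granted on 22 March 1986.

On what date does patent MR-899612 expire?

(a) grant + 15 years → 22 March 2001.
(b) filing + 23 years → 28 June 2007.
Later of the two: 28 June 2007.

2007-06-28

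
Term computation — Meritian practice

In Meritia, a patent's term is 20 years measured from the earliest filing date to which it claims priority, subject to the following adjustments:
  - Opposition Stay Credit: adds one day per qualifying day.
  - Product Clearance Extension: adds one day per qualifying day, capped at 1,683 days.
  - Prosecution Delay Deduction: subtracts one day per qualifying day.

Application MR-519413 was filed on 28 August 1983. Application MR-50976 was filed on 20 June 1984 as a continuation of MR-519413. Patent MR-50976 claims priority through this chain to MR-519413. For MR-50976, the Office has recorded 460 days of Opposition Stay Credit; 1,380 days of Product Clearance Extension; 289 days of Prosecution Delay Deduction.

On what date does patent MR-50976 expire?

November 26, 2007

Earliest priority filing: 28 August 1983.
Base term: 28 August 1983 + 20 years → 28 August 2003.
Opposition Stay Credit: +460 days → 30 November 2004.
Product Clearance Extension: 1380 days (within the 1683-day cap) → +1380 days → 10 September 2008.
Prosecution Delay Deduction: −289 days → 26 November 2007.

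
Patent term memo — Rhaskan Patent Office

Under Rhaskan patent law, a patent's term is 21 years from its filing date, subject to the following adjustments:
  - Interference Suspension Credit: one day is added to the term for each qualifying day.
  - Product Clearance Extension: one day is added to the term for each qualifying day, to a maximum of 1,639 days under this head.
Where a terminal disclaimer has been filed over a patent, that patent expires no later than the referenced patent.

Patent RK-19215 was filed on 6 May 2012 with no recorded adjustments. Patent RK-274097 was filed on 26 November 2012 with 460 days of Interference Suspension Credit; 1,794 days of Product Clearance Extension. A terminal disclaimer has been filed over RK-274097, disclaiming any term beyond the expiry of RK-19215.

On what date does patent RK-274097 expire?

May 6, 2033

Natural term of RK-274097:
  Base: filing + 21 years → 26 November 2033.
  Interference Suspension Credit: +460 days → 1 March 2035.
  Product Clearance Extension: 1794 days claimed exceeds the 1639-day cap, so +1639 days → 26 August 2039.
Expiry of referenced patent RK-19215:
  Base: filing + 21 years → 6 May 2033.
Terminal disclaimer: RK-274097 expires on the earlier of 26 August 2039 and 6 May 2033.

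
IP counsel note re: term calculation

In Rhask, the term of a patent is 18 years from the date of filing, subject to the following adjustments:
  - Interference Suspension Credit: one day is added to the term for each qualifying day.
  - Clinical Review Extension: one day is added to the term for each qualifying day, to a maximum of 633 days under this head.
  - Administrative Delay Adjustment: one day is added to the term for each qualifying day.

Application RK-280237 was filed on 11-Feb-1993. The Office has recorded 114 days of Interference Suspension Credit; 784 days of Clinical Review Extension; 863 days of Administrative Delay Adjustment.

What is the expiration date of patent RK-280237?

2015-07-10

Base term: filing date + 18 years → 11 February 2011.
Interference Suspension Credit: +114 days → 5 June 2011.
Clinical Review Extension: 784 days claimed exceeds the 633-day cap, so +633 days → 27 February 2013.
Administrative Delay Adjustment: +863 days → 10 July 2015.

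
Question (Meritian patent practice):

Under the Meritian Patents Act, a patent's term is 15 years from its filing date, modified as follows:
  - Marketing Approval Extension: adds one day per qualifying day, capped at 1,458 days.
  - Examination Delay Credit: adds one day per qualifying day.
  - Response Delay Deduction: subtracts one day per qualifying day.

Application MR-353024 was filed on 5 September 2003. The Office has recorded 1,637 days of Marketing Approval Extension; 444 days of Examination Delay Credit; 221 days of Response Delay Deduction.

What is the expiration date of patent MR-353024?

April 13, 2023

Base term: filing date + 15 years → 5 September 2018.
Marketing Approval Extension: 1637 days claimed exceeds the 1458-day cap, so +1458 days → 2 September 2022.
Examination Delay Credit: +444 days → 20 November 2023.
Response Delay Deduction: −221 days → 13 April 2023.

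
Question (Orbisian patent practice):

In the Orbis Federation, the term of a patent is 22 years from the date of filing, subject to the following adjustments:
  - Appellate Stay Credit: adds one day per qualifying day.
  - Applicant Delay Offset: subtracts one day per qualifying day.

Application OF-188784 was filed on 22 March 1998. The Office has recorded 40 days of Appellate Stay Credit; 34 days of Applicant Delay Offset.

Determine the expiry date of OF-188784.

2020-03-28

Base term: filing date + 22 years → 22 March 2020.
Appellate Stay Credit: +40 days → 1 May 2020.
Applicant Delay Offset: −34 days → 28 March 2020.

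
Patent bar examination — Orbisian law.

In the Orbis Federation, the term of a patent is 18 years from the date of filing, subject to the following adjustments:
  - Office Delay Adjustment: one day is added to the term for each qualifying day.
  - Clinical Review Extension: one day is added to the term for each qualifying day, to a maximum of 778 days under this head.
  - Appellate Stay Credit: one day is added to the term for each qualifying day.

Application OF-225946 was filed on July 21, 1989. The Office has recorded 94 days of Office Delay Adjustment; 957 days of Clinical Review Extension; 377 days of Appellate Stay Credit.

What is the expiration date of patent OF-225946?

2010-12-21

Base term: filing date + 18 years → 21 July 2007.
Office Delay Adjustment: +94 days → 23 October 2007.
Clinical Review Extension: 957 days claimed exceeds the 778-day cap, so +778 days → 9 December 2009.
Appellate Stay Credit: +377 days → 21 December 2010.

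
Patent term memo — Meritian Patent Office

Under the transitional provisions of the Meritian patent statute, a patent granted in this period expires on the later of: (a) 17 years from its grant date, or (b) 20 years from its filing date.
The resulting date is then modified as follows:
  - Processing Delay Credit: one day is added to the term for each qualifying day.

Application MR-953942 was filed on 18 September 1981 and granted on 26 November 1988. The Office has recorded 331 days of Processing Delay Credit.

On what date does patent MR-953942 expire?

(a) grant + 17 years → 26 November 2005.
(b) filing + 20 years → 18 September 2001.
Later of the two: 26 November 2005.
Processing Delay Credit: +331 days → 23 October 2006.

2006-10-23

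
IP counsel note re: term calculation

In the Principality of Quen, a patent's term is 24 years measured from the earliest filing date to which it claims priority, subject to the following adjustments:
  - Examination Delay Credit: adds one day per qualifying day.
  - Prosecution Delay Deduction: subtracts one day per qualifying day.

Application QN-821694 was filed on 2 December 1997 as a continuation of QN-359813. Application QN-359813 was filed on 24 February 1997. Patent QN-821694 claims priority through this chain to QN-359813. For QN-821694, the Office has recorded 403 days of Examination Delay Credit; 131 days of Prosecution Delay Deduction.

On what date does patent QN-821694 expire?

November 23, 2021

Earliest priority filing: 24 February 1997.
Base term: 24 February 1997 + 24 years → 24 February 2021.
Examination Delay Credit: +403 days → 3 April 2022.
Prosecution Delay Deduction: −131 days → 23 November 2021.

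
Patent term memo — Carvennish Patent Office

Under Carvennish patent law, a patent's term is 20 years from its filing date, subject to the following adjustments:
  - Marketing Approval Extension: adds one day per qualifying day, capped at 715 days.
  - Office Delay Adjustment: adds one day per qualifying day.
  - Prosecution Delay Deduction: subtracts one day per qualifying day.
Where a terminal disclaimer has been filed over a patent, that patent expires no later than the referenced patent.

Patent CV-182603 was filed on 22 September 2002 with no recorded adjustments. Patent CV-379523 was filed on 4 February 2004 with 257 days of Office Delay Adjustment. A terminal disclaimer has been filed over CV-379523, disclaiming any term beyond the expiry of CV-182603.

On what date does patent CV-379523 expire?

2022-09-22

Natural term of CV-379523:
  Base: filing + 20 years → 4 February 2024.
  Office Delay Adjustment: +257 days → 18 October 2024.
Expiry of referenced patent CV-182603:
  Base: filing + 20 years → 22 September 2022.
Terminal disclaimer: CV-379523 expires on the earlier of 18 October 2024 and 22 September 2022.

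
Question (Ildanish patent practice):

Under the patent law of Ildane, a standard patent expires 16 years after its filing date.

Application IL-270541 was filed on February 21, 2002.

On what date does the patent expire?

Filing date + 16 years → 21 February 2018.

February 21, 2018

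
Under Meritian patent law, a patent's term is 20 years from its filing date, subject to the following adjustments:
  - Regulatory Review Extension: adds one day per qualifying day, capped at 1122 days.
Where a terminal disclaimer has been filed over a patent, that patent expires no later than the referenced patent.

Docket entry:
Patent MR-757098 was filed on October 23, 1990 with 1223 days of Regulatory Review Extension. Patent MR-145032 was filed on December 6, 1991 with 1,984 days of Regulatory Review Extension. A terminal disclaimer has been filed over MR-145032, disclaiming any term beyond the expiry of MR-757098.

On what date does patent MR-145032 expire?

Natural term of MR-145032:
  Base: filing + 20 years → 6 December 2011.
  Regulatory Review Extension: 1984 days claimed exceeds the 1122-day cap, so +1122 days → 1 January 2015.
Expiry of referenced patent MR-757098:
  Base: filing + 20 years → 23 October 2010.
  Regulatory Review Extension: 1223 days claimed exceeds the 1122-day cap, so +1122 days → 18 November 2013.
Terminal disclaimer: MR-145032 expires on the earlier of 1 January 2015 and 18 November 2013.

November 18, 2013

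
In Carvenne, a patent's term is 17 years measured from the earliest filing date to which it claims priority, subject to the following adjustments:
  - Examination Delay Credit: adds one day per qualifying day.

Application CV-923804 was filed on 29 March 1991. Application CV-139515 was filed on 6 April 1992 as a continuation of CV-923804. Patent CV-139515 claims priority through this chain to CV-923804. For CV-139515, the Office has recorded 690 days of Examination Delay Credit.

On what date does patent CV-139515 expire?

Earliest priority filing: 29 March 1991.
Base term: 29 March 1991 + 17 years → 29 March 2008.
Examination Delay Credit: +690 days → 17 February 2010.

2010-02-17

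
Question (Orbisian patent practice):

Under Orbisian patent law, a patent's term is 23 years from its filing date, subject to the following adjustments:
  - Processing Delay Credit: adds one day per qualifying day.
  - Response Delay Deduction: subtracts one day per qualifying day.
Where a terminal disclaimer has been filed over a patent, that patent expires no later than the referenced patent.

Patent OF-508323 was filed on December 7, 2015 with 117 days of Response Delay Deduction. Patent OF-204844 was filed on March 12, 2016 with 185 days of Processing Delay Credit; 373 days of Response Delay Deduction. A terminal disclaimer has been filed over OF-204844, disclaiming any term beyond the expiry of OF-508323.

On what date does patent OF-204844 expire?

2038-08-12

Natural term of OF-204844:
  Base: filing + 23 years → 12 March 2039.
  Processing Delay Credit: +185 days → 13 September 2039.
  Response Delay Deduction: −373 days → 5 September 2038.
Expiry of referenced patent OF-508323:
  Base: filing + 23 years → 7 December 2038.
  Response Delay Deduction: −117 days → 12 August 2038.
Terminal disclaimer: OF-204844 expires on the earlier of 5 September 2038 and 12 August 2038.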